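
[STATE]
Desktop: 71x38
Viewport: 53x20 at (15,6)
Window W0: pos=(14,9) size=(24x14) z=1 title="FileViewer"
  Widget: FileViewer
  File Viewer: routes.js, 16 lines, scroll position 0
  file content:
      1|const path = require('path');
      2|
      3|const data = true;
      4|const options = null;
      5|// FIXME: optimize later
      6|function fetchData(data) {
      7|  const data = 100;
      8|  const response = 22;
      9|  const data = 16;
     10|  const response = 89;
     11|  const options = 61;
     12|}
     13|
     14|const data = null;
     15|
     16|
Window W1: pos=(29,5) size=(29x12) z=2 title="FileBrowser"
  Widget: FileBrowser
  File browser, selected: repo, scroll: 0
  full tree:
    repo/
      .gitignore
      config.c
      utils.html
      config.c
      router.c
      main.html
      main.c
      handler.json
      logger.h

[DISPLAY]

              ┃ FileBrowser               ┃          
              ┠───────────────────────────┨          
              ┃> [-] repo/                ┃          
━━━━━━━━━━━━━━┃    .gitignore             ┃          
 FileViewer   ┃    config.c               ┃          
──────────────┃    utils.html             ┃          
const path = r┃    config.c               ┃          
              ┃    router.c               ┃          
const data = t┃    main.html              ┃          
const options ┃    main.c                 ┃          
// FIXME: opti┗━━━━━━━━━━━━━━━━━━━━━━━━━━━┛          
function fetchData(da░┃                              
  const data = 100;  ░┃                              
  const response = 22░┃                              
  const data = 16;   ░┃                              
  const response = 89▼┃                              
━━━━━━━━━━━━━━━━━━━━━━┛                              
                                                     
                                                     
                                                     


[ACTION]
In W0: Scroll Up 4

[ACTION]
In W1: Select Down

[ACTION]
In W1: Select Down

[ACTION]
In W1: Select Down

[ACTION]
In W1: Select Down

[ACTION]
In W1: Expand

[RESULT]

              ┃ FileBrowser               ┃          
              ┠───────────────────────────┨          
              ┃  [-] repo/                ┃          
━━━━━━━━━━━━━━┃    .gitignore             ┃          
 FileViewer   ┃    config.c               ┃          
──────────────┃    utils.html             ┃          
const path = r┃  > config.c               ┃          
              ┃    router.c               ┃          
const data = t┃    main.html              ┃          
const options ┃    main.c                 ┃          
// FIXME: opti┗━━━━━━━━━━━━━━━━━━━━━━━━━━━┛          
function fetchData(da░┃                              
  const data = 100;  ░┃                              
  const response = 22░┃                              
  const data = 16;   ░┃                              
  const response = 89▼┃                              
━━━━━━━━━━━━━━━━━━━━━━┛                              
                                                     
                                                     
                                                     


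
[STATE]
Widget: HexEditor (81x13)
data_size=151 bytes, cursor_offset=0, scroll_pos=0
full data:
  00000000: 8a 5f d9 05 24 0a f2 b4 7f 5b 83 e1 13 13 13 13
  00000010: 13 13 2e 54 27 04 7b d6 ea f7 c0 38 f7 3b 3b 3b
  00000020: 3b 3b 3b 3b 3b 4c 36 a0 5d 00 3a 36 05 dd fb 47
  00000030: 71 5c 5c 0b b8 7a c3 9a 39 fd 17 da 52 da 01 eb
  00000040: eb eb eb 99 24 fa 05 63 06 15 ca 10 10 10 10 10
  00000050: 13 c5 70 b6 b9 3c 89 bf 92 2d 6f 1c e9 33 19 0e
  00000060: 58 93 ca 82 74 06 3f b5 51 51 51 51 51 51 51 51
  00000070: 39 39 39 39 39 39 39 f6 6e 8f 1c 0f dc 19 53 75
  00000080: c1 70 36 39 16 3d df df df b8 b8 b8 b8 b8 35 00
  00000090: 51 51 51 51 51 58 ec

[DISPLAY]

00000000  8A 5f d9 05 24 0a f2 b4  7f 5b 83 e1 13 13 13 13  |._..$....[......|   
00000010  13 13 2e 54 27 04 7b d6  ea f7 c0 38 f7 3b 3b 3b  |...T'.{....8.;;;|   
00000020  3b 3b 3b 3b 3b 4c 36 a0  5d 00 3a 36 05 dd fb 47  |;;;;;L6.].:6...G|   
00000030  71 5c 5c 0b b8 7a c3 9a  39 fd 17 da 52 da 01 eb  |q\\..z..9...R...|   
00000040  eb eb eb 99 24 fa 05 63  06 15 ca 10 10 10 10 10  |....$..c........|   
00000050  13 c5 70 b6 b9 3c 89 bf  92 2d 6f 1c e9 33 19 0e  |..p..<...-o..3..|   
00000060  58 93 ca 82 74 06 3f b5  51 51 51 51 51 51 51 51  |X...t.?.QQQQQQQQ|   
00000070  39 39 39 39 39 39 39 f6  6e 8f 1c 0f dc 19 53 75  |9999999.n.....Su|   
00000080  c1 70 36 39 16 3d df df  df b8 b8 b8 b8 b8 35 00  |.p69.=........5.|   
00000090  51 51 51 51 51 58 ec                              |QQQQQX.         |   
                                                                                 
                                                                                 
                                                                                 


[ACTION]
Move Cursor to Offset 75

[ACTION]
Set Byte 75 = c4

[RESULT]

00000000  8a 5f d9 05 24 0a f2 b4  7f 5b 83 e1 13 13 13 13  |._..$....[......|   
00000010  13 13 2e 54 27 04 7b d6  ea f7 c0 38 f7 3b 3b 3b  |...T'.{....8.;;;|   
00000020  3b 3b 3b 3b 3b 4c 36 a0  5d 00 3a 36 05 dd fb 47  |;;;;;L6.].:6...G|   
00000030  71 5c 5c 0b b8 7a c3 9a  39 fd 17 da 52 da 01 eb  |q\\..z..9...R...|   
00000040  eb eb eb 99 24 fa 05 63  06 15 ca C4 10 10 10 10  |....$..c........|   
00000050  13 c5 70 b6 b9 3c 89 bf  92 2d 6f 1c e9 33 19 0e  |..p..<...-o..3..|   
00000060  58 93 ca 82 74 06 3f b5  51 51 51 51 51 51 51 51  |X...t.?.QQQQQQQQ|   
00000070  39 39 39 39 39 39 39 f6  6e 8f 1c 0f dc 19 53 75  |9999999.n.....Su|   
00000080  c1 70 36 39 16 3d df df  df b8 b8 b8 b8 b8 35 00  |.p69.=........5.|   
00000090  51 51 51 51 51 58 ec                              |QQQQQX.         |   
                                                                                 
                                                                                 
                                                                                 


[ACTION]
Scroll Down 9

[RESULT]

00000090  51 51 51 51 51 58 ec                              |QQQQQX.         |   
                                                                                 
                                                                                 
                                                                                 
                                                                                 
                                                                                 
                                                                                 
                                                                                 
                                                                                 
                                                                                 
                                                                                 
                                                                                 
                                                                                 


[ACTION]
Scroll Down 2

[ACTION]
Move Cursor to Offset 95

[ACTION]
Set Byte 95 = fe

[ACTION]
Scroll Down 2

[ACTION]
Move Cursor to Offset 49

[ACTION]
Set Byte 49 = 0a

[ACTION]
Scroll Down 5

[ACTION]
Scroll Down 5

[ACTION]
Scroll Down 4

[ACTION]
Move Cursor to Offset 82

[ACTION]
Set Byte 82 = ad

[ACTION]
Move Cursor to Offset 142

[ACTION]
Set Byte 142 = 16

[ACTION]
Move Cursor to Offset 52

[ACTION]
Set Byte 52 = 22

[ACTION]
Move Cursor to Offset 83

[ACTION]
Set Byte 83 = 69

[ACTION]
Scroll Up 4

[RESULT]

00000050  13 c5 ad 69 b9 3c 89 bf  92 2d 6f 1c e9 33 19 fe  |...i.<...-o..3..|   
00000060  58 93 ca 82 74 06 3f b5  51 51 51 51 51 51 51 51  |X...t.?.QQQQQQQQ|   
00000070  39 39 39 39 39 39 39 f6  6e 8f 1c 0f dc 19 53 75  |9999999.n.....Su|   
00000080  c1 70 36 39 16 3d df df  df b8 b8 b8 b8 b8 16 00  |.p69.=..........|   
00000090  51 51 51 51 51 58 ec                              |QQQQQX.         |   
                                                                                 
                                                                                 
                                                                                 
                                                                                 
                                                                                 
                                                                                 
                                                                                 
                                                                                 


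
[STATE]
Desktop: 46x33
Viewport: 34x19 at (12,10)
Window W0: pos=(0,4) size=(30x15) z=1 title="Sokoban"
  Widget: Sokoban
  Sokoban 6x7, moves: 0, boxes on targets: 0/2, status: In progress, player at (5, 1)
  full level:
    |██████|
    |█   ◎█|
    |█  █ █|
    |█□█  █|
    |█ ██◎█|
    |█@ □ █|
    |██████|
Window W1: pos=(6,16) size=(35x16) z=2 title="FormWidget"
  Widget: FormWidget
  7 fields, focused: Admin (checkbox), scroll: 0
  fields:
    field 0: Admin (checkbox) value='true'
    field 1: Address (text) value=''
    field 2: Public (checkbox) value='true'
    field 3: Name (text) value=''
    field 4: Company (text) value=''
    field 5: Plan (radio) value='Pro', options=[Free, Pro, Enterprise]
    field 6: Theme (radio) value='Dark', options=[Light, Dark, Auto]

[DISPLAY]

                 ┃                
                 ┃                
                 ┃                
                 ┃                
/2               ┃                
                 ┃                
━━━━━━━━━━━━━━━━━━━━━━━━━━━━┓     
Widget                      ┃     
────────────────────────────┨     
in:      [x]                ┃     
ress:    [                 ]┃     
lic:     [x]                ┃     
e:       [                 ]┃     
pany:    [                 ]┃     
n:       ( ) Free  (●) Pro  ┃     
me:      ( ) Light  (●) Dark┃     
                            ┃     
                            ┃     
                            ┃     


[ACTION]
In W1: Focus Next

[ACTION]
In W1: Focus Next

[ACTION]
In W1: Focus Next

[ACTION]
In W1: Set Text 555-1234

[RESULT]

                 ┃                
                 ┃                
                 ┃                
                 ┃                
/2               ┃                
                 ┃                
━━━━━━━━━━━━━━━━━━━━━━━━━━━━┓     
Widget                      ┃     
────────────────────────────┨     
in:      [x]                ┃     
ress:    [                 ]┃     
lic:     [x]                ┃     
e:       [555-1234         ]┃     
pany:    [                 ]┃     
n:       ( ) Free  (●) Pro  ┃     
me:      ( ) Light  (●) Dark┃     
                            ┃     
                            ┃     
                            ┃     


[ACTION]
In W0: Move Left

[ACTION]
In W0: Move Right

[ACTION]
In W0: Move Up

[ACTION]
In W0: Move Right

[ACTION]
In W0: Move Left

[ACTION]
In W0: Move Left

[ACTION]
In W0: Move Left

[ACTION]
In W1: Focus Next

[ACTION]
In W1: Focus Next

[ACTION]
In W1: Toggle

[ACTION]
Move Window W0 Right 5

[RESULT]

                      ┃           
                      ┃           
                      ┃           
                      ┃           
 4  0/2               ┃           
                      ┃           
━━━━━━━━━━━━━━━━━━━━━━━━━━━━┓     
Widget                      ┃     
────────────────────────────┨     
in:      [x]                ┃     
ress:    [                 ]┃     
lic:     [x]                ┃     
e:       [555-1234         ]┃     
pany:    [                 ]┃     
n:       ( ) Free  (●) Pro  ┃     
me:      ( ) Light  (●) Dark┃     
                            ┃     
                            ┃     
                            ┃     


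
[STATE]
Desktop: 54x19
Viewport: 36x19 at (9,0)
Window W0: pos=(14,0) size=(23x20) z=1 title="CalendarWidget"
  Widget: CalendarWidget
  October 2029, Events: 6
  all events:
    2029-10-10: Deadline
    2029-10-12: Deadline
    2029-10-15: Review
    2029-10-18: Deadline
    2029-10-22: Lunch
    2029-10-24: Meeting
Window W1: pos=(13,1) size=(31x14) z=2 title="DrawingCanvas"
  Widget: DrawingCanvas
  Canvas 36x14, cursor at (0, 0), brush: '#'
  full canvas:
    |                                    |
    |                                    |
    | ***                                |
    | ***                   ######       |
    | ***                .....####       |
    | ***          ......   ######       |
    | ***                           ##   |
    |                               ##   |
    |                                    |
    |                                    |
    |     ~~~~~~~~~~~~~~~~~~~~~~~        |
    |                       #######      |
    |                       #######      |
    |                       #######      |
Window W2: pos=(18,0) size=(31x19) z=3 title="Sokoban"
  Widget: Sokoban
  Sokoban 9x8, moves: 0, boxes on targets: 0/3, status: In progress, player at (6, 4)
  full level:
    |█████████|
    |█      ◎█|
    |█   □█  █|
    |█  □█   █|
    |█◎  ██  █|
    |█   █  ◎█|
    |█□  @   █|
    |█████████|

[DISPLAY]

     ┏━━━┏━━━━━━━━━━━━━━━━━━━━━━━━━━
    ┏━━━━┃ Sokoban                  
    ┃ Dra┠──────────────────────────
    ┠────┃█████████                 
    ┃+   ┃█      ◎█                 
    ┃    ┃█   □█  █                 
    ┃ ***┃█  □█   █                 
    ┃ ***┃█◎  ██  █                 
    ┃ ***┃█   █  ◎█                 
    ┃ ***┃█□  @   █                 
    ┃ ***┃█████████                 
    ┃    ┃Moves: 0  0/3             
    ┃    ┃                          
    ┃    ┃                          
    ┗━━━━┃                          
     ┃   ┃                          
     ┃   ┃                          
     ┃   ┃                          
     ┃   ┗━━━━━━━━━━━━━━━━━━━━━━━━━━


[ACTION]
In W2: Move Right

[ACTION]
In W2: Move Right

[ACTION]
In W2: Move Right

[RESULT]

     ┏━━━┏━━━━━━━━━━━━━━━━━━━━━━━━━━
    ┏━━━━┃ Sokoban                  
    ┃ Dra┠──────────────────────────
    ┠────┃█████████                 
    ┃+   ┃█      ◎█                 
    ┃    ┃█   □█  █                 
    ┃ ***┃█  □█   █                 
    ┃ ***┃█◎  ██  █                 
    ┃ ***┃█   █  ◎█                 
    ┃ ***┃█□     @█                 
    ┃ ***┃█████████                 
    ┃    ┃Moves: 3  0/3             
    ┃    ┃                          
    ┃    ┃                          
    ┗━━━━┃                          
     ┃   ┃                          
     ┃   ┃                          
     ┃   ┃                          
     ┃   ┗━━━━━━━━━━━━━━━━━━━━━━━━━━


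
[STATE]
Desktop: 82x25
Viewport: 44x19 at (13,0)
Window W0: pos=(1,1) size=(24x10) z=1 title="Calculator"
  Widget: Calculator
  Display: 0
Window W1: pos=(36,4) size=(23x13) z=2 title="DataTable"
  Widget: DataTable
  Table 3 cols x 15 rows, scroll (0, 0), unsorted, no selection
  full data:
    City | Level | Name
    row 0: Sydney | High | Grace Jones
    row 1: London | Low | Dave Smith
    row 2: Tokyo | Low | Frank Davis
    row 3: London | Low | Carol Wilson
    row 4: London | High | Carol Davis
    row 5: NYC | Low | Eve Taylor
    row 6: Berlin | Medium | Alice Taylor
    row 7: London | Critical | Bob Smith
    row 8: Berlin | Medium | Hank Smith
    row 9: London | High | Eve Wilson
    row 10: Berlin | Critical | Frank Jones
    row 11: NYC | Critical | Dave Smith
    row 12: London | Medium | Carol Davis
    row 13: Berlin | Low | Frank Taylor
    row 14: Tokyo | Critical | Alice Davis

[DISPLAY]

                                            
━━━━━━━━━━━┓                                
           ┃                                
───────────┨                                
          0┃           ┏━━━━━━━━━━━━━━━━━━━━
─┬───┐     ┃           ┃ DataTable          
 │ ÷ │     ┃           ┠────────────────────
─┼───┤     ┃           ┃City  │Level   │Name
 │ × │     ┃           ┃──────┼────────┼────
─┴───┘     ┃           ┃Sydney│High    │Grac
━━━━━━━━━━━┛           ┃London│Low     │Dave
                       ┃Tokyo │Low     │Fran
                       ┃London│Low     │Caro
                       ┃London│High    │Caro
                       ┃NYC   │Low     │Eve 
                       ┃Berlin│Medium  │Alic
                       ┗━━━━━━━━━━━━━━━━━━━━
                                            
                                            


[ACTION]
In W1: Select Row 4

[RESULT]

                                            
━━━━━━━━━━━┓                                
           ┃                                
───────────┨                                
          0┃           ┏━━━━━━━━━━━━━━━━━━━━
─┬───┐     ┃           ┃ DataTable          
 │ ÷ │     ┃           ┠────────────────────
─┼───┤     ┃           ┃City  │Level   │Name
 │ × │     ┃           ┃──────┼────────┼────
─┴───┘     ┃           ┃Sydney│High    │Grac
━━━━━━━━━━━┛           ┃London│Low     │Dave
                       ┃Tokyo │Low     │Fran
                       ┃London│Low     │Caro
                       ┃>ondon│High    │Caro
                       ┃NYC   │Low     │Eve 
                       ┃Berlin│Medium  │Alic
                       ┗━━━━━━━━━━━━━━━━━━━━
                                            
                                            


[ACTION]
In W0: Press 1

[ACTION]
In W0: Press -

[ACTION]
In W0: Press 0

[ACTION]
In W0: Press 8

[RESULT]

                                            
━━━━━━━━━━━┓                                
           ┃                                
───────────┨                                
          8┃           ┏━━━━━━━━━━━━━━━━━━━━
─┬───┐     ┃           ┃ DataTable          
 │ ÷ │     ┃           ┠────────────────────
─┼───┤     ┃           ┃City  │Level   │Name
 │ × │     ┃           ┃──────┼────────┼────
─┴───┘     ┃           ┃Sydney│High    │Grac
━━━━━━━━━━━┛           ┃London│Low     │Dave
                       ┃Tokyo │Low     │Fran
                       ┃London│Low     │Caro
                       ┃>ondon│High    │Caro
                       ┃NYC   │Low     │Eve 
                       ┃Berlin│Medium  │Alic
                       ┗━━━━━━━━━━━━━━━━━━━━
                                            
                                            


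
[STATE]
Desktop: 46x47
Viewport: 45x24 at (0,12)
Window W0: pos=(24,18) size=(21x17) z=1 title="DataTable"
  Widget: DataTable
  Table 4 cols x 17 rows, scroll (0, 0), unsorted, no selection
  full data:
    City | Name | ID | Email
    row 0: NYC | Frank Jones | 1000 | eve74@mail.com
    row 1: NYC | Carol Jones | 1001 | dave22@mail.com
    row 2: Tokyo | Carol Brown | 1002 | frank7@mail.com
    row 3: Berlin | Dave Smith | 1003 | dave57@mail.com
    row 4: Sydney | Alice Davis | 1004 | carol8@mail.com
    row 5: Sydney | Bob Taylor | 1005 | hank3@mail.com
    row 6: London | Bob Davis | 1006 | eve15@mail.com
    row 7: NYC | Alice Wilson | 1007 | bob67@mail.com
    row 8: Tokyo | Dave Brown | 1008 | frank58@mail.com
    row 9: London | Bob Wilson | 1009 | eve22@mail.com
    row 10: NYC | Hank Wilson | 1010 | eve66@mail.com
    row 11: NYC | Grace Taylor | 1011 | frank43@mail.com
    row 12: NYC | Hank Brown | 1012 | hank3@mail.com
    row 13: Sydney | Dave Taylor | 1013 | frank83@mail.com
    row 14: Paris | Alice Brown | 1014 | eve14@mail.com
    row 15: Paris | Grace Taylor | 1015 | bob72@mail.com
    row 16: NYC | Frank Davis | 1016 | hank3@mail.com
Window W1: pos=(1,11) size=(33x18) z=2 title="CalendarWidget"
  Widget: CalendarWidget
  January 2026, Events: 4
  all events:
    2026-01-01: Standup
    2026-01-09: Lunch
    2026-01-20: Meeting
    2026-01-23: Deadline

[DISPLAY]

 ┃ CalendarWidget                ┃           
 ┠───────────────────────────────┨           
 ┃          January 2026         ┃           
 ┃Mo Tu We Th Fr Sa Su           ┃           
 ┃          1*  2  3  4          ┃           
 ┃ 5  6  7  8  9* 10 11          ┃           
 ┃12 13 14 15 16 17 18           ┃━━━━━━━━━━┓
 ┃19 20* 21 22 23* 24 25         ┃e         ┃
 ┃26 27 28 29 30 31              ┃──────────┨
 ┃                               ┃me        ┃
 ┃                               ┃──────────┃
 ┃                               ┃ank Jones ┃
 ┃                               ┃rol Jones ┃
 ┃                               ┃rol Brown ┃
 ┃                               ┃ve Smith  ┃
 ┃                               ┃ice Davis ┃
 ┗━━━━━━━━━━━━━━━━━━━━━━━━━━━━━━━┛b Taylor  ┃
                        ┃London│Bob Davis   ┃
                        ┃NYC   │Alice Wilson┃
                        ┃Tokyo │Dave Brown  ┃
                        ┃London│Bob Wilson  ┃
                        ┃NYC   │Hank Wilson ┃
                        ┗━━━━━━━━━━━━━━━━━━━┛
                                             


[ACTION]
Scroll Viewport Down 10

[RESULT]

 ┃                               ┃──────────┃
 ┃                               ┃ank Jones ┃
 ┃                               ┃rol Jones ┃
 ┃                               ┃rol Brown ┃
 ┃                               ┃ve Smith  ┃
 ┃                               ┃ice Davis ┃
 ┗━━━━━━━━━━━━━━━━━━━━━━━━━━━━━━━┛b Taylor  ┃
                        ┃London│Bob Davis   ┃
                        ┃NYC   │Alice Wilson┃
                        ┃Tokyo │Dave Brown  ┃
                        ┃London│Bob Wilson  ┃
                        ┃NYC   │Hank Wilson ┃
                        ┗━━━━━━━━━━━━━━━━━━━┛
                                             
                                             
                                             
                                             
                                             
                                             
                                             
                                             
                                             
                                             
                                             


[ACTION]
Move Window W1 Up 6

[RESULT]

 ┗━━━━━━━━━━━━━━━━━━━━━━━━━━━━━━━┛──────────┃
                        ┃NYC   │Frank Jones ┃
                        ┃NYC   │Carol Jones ┃
                        ┃Tokyo │Carol Brown ┃
                        ┃Berlin│Dave Smith  ┃
                        ┃Sydney│Alice Davis ┃
                        ┃Sydney│Bob Taylor  ┃
                        ┃London│Bob Davis   ┃
                        ┃NYC   │Alice Wilson┃
                        ┃Tokyo │Dave Brown  ┃
                        ┃London│Bob Wilson  ┃
                        ┃NYC   │Hank Wilson ┃
                        ┗━━━━━━━━━━━━━━━━━━━┛
                                             
                                             
                                             
                                             
                                             
                                             
                                             
                                             
                                             
                                             
                                             


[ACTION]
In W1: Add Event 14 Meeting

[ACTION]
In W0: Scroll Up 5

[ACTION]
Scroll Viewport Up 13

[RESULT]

 ┃Mo Tu We Th Fr Sa Su           ┃           
 ┃          1*  2  3  4          ┃           
 ┃ 5  6  7  8  9* 10 11          ┃           
 ┃12 13 14* 15 16 17 18          ┃           
 ┃19 20* 21 22 23* 24 25         ┃           
 ┃26 27 28 29 30 31              ┃           
 ┃                               ┃           
 ┃                               ┃           
 ┃                               ┃           
 ┃                               ┃━━━━━━━━━━┓
 ┃                               ┃e         ┃
 ┃                               ┃──────────┨
 ┃                               ┃me        ┃
 ┗━━━━━━━━━━━━━━━━━━━━━━━━━━━━━━━┛──────────┃
                        ┃NYC   │Frank Jones ┃
                        ┃NYC   │Carol Jones ┃
                        ┃Tokyo │Carol Brown ┃
                        ┃Berlin│Dave Smith  ┃
                        ┃Sydney│Alice Davis ┃
                        ┃Sydney│Bob Taylor  ┃
                        ┃London│Bob Davis   ┃
                        ┃NYC   │Alice Wilson┃
                        ┃Tokyo │Dave Brown  ┃
                        ┃London│Bob Wilson  ┃


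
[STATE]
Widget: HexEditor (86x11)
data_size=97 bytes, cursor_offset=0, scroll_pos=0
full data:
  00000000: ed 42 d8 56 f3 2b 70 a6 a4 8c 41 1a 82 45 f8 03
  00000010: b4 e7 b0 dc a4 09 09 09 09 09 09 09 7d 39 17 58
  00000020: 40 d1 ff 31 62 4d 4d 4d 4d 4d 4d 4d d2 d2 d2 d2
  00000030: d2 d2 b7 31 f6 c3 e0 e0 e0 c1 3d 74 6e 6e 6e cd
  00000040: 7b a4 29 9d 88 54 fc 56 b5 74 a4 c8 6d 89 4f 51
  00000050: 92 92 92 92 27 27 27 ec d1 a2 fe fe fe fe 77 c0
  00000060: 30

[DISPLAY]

00000000  ED 42 d8 56 f3 2b 70 a6  a4 8c 41 1a 82 45 f8 03  |.B.V.+p...A..E..|        
00000010  b4 e7 b0 dc a4 09 09 09  09 09 09 09 7d 39 17 58  |............}9.X|        
00000020  40 d1 ff 31 62 4d 4d 4d  4d 4d 4d 4d d2 d2 d2 d2  |@..1bMMMMMMM....|        
00000030  d2 d2 b7 31 f6 c3 e0 e0  e0 c1 3d 74 6e 6e 6e cd  |...1......=tnnn.|        
00000040  7b a4 29 9d 88 54 fc 56  b5 74 a4 c8 6d 89 4f 51  |{.)..T.V.t..m.OQ|        
00000050  92 92 92 92 27 27 27 ec  d1 a2 fe fe fe fe 77 c0  |....'''.......w.|        
00000060  30                                                |0               |        
                                                                                      
                                                                                      
                                                                                      
                                                                                      


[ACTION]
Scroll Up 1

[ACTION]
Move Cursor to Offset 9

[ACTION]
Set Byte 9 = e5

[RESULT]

00000000  ed 42 d8 56 f3 2b 70 a6  a4 E5 41 1a 82 45 f8 03  |.B.V.+p...A..E..|        
00000010  b4 e7 b0 dc a4 09 09 09  09 09 09 09 7d 39 17 58  |............}9.X|        
00000020  40 d1 ff 31 62 4d 4d 4d  4d 4d 4d 4d d2 d2 d2 d2  |@..1bMMMMMMM....|        
00000030  d2 d2 b7 31 f6 c3 e0 e0  e0 c1 3d 74 6e 6e 6e cd  |...1......=tnnn.|        
00000040  7b a4 29 9d 88 54 fc 56  b5 74 a4 c8 6d 89 4f 51  |{.)..T.V.t..m.OQ|        
00000050  92 92 92 92 27 27 27 ec  d1 a2 fe fe fe fe 77 c0  |....'''.......w.|        
00000060  30                                                |0               |        
                                                                                      
                                                                                      
                                                                                      
                                                                                      


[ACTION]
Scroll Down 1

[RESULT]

00000010  b4 e7 b0 dc a4 09 09 09  09 09 09 09 7d 39 17 58  |............}9.X|        
00000020  40 d1 ff 31 62 4d 4d 4d  4d 4d 4d 4d d2 d2 d2 d2  |@..1bMMMMMMM....|        
00000030  d2 d2 b7 31 f6 c3 e0 e0  e0 c1 3d 74 6e 6e 6e cd  |...1......=tnnn.|        
00000040  7b a4 29 9d 88 54 fc 56  b5 74 a4 c8 6d 89 4f 51  |{.)..T.V.t..m.OQ|        
00000050  92 92 92 92 27 27 27 ec  d1 a2 fe fe fe fe 77 c0  |....'''.......w.|        
00000060  30                                                |0               |        
                                                                                      
                                                                                      
                                                                                      
                                                                                      
                                                                                      


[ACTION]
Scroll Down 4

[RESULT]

00000050  92 92 92 92 27 27 27 ec  d1 a2 fe fe fe fe 77 c0  |....'''.......w.|        
00000060  30                                                |0               |        
                                                                                      
                                                                                      
                                                                                      
                                                                                      
                                                                                      
                                                                                      
                                                                                      
                                                                                      
                                                                                      


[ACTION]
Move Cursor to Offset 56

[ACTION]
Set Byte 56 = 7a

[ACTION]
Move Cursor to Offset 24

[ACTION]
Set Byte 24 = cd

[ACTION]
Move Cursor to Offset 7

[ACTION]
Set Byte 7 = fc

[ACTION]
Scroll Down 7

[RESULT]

00000060  30                                                |0               |        
                                                                                      
                                                                                      
                                                                                      
                                                                                      
                                                                                      
                                                                                      
                                                                                      
                                                                                      
                                                                                      
                                                                                      


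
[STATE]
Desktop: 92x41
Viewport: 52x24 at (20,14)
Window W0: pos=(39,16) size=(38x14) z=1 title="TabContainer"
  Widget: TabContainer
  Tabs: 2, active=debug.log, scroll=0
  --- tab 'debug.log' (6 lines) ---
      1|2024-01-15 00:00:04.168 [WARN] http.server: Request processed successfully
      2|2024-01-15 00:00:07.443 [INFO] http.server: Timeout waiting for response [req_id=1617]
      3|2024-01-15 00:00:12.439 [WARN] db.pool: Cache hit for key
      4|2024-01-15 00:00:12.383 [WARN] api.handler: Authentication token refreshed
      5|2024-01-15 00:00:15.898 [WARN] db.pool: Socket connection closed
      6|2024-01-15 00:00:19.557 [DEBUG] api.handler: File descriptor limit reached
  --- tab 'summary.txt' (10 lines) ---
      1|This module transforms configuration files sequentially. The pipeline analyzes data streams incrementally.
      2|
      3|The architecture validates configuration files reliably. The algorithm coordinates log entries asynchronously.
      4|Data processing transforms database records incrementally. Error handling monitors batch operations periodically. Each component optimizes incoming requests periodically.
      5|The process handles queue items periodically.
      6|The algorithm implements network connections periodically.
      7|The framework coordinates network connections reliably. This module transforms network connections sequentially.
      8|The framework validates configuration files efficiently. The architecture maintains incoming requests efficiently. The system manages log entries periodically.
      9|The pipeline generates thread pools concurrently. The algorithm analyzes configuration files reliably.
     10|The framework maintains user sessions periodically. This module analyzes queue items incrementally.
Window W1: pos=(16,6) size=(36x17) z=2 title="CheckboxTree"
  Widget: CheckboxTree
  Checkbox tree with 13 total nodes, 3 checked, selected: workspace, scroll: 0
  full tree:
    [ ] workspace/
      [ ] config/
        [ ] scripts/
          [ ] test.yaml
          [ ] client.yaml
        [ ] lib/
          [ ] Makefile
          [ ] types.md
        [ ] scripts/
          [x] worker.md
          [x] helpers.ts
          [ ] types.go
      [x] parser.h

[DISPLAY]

  [ ] lib/                     ┃                    
    [ ] Makefile               ┃                    
    [ ] types.md               ┃━━━━━━━━━━━━━━━━━━━━
  [-] scripts/                 ┃r                   
    [x] worker.md              ┃────────────────────
    [x] helpers.ts             ┃ summary.txt        
    [ ] types.go               ┃────────────────────
[x] parser.h                   ┃0:00:04.168 [WARN] h
━━━━━━━━━━━━━━━━━━━━━━━━━━━━━━━┛0:00:07.443 [INFO] h
                   ┃2024-01-15 00:00:12.439 [WARN] d
                   ┃2024-01-15 00:00:12.383 [WARN] a
                   ┃2024-01-15 00:00:15.898 [WARN] d
                   ┃2024-01-15 00:00:19.557 [DEBUG] 
                   ┃                                
                   ┃                                
                   ┗━━━━━━━━━━━━━━━━━━━━━━━━━━━━━━━━
                                                    
                                                    
                                                    
                                                    
                                                    
                                                    
                                                    
                                                    


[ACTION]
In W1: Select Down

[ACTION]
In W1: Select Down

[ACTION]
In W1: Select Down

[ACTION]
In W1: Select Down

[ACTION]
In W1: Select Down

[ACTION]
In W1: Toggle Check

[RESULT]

  [x] lib/                     ┃                    
    [x] Makefile               ┃                    
    [x] types.md               ┃━━━━━━━━━━━━━━━━━━━━
  [-] scripts/                 ┃r                   
    [x] worker.md              ┃────────────────────
    [x] helpers.ts             ┃ summary.txt        
    [ ] types.go               ┃────────────────────
[x] parser.h                   ┃0:00:04.168 [WARN] h
━━━━━━━━━━━━━━━━━━━━━━━━━━━━━━━┛0:00:07.443 [INFO] h
                   ┃2024-01-15 00:00:12.439 [WARN] d
                   ┃2024-01-15 00:00:12.383 [WARN] a
                   ┃2024-01-15 00:00:15.898 [WARN] d
                   ┃2024-01-15 00:00:19.557 [DEBUG] 
                   ┃                                
                   ┃                                
                   ┗━━━━━━━━━━━━━━━━━━━━━━━━━━━━━━━━
                                                    
                                                    
                                                    
                                                    
                                                    
                                                    
                                                    
                                                    


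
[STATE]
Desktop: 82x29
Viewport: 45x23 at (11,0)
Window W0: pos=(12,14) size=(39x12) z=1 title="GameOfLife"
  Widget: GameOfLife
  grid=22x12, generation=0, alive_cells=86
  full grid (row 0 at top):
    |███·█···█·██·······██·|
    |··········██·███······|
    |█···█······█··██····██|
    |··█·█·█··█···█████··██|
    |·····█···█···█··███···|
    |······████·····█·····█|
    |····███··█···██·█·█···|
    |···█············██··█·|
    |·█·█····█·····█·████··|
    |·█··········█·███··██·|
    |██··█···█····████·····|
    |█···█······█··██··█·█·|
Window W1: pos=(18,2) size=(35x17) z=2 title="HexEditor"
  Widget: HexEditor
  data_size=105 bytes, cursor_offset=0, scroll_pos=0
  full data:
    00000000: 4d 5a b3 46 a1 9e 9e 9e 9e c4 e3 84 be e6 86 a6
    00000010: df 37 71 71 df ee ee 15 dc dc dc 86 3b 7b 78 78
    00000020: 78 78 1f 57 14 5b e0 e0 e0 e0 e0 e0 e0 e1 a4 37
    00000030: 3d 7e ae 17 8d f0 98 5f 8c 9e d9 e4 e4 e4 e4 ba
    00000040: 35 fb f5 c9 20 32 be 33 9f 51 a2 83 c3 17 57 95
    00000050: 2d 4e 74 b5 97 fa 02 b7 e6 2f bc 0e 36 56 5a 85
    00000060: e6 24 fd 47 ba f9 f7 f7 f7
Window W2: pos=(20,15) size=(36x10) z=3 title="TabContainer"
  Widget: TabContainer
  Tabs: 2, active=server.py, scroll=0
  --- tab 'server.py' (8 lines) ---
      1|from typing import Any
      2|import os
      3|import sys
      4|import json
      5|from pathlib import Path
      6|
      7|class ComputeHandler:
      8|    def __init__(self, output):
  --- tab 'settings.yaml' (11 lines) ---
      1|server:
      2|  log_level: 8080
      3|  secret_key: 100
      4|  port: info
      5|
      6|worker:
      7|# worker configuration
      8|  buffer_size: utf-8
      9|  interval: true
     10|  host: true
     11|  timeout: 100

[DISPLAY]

                                             
                                             
       ┏━━━━━━━━━━━━━━━━━━━━━━━━━━━━━━━━━┓   
       ┃ HexEditor                       ┃   
       ┠─────────────────────────────────┨   
       ┃00000000  4D 5a b3 46 a1 9e 9e 9e┃   
       ┃00000010  df 37 71 71 df ee ee 15┃   
       ┃00000020  78 78 1f 57 14 5b e0 e0┃   
       ┃00000030  3d 7e ae 17 8d f0 98 5f┃   
       ┃00000040  35 fb f5 c9 20 32 be 33┃   
       ┃00000050  2d 4e 74 b5 97 fa 02 b7┃   
       ┃00000060  e6 24 fd 47 ba f9 f7 f7┃   
       ┃                                 ┃   
       ┃                                 ┃   
 ┏━━━━━┃                                 ┃   
 ┃ Game┃ ┏━━━━━━━━━━━━━━━━━━━━━━━━━━━━━━━━━━┓
 ┠─────┃ ┃ TabContainer                     ┃
 ┃Gen: ┃ ┠──────────────────────────────────┨
 ┃█···█┗━┃[server.py]│ settings.yaml        ┃
 ┃··█·█·█┃──────────────────────────────────┃
 ┃·····█·┃from typing import Any            ┃
 ┃······█┃import os                         ┃
 ┃····███┃import sys                        ┃


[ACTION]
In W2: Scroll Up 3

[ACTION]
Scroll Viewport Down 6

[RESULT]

       ┃00000010  df 37 71 71 df ee ee 15┃   
       ┃00000020  78 78 1f 57 14 5b e0 e0┃   
       ┃00000030  3d 7e ae 17 8d f0 98 5f┃   
       ┃00000040  35 fb f5 c9 20 32 be 33┃   
       ┃00000050  2d 4e 74 b5 97 fa 02 b7┃   
       ┃00000060  e6 24 fd 47 ba f9 f7 f7┃   
       ┃                                 ┃   
       ┃                                 ┃   
 ┏━━━━━┃                                 ┃   
 ┃ Game┃ ┏━━━━━━━━━━━━━━━━━━━━━━━━━━━━━━━━━━┓
 ┠─────┃ ┃ TabContainer                     ┃
 ┃Gen: ┃ ┠──────────────────────────────────┨
 ┃█···█┗━┃[server.py]│ settings.yaml        ┃
 ┃··█·█·█┃──────────────────────────────────┃
 ┃·····█·┃from typing import Any            ┃
 ┃······█┃import os                         ┃
 ┃····███┃import sys                        ┃
 ┃···█···┃import json                       ┃
 ┃·█·█···┗━━━━━━━━━━━━━━━━━━━━━━━━━━━━━━━━━━┛
 ┗━━━━━━━━━━━━━━━━━━━━━━━━━━━━━━━━━━━━━┛     
                                             
                                             
                                             
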